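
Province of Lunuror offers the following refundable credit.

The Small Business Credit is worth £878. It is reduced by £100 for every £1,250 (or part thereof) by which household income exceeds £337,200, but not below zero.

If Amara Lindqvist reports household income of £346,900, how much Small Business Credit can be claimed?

Small Business Credit: income exceeds £337,200 by £9,700, which is 8 full-or-partial £1,250 increments; reduction = 8 × £100 = £800, leaving £78.

£78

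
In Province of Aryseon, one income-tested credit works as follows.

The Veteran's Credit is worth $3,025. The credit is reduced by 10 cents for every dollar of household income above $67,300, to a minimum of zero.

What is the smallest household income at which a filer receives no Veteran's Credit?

$97,550

The credit falls by 10% of each dollar above $67,300, so it reaches zero when the excess is $3,025 / 10% = $30,250: income = $67,300 + $30,250 = $97,550.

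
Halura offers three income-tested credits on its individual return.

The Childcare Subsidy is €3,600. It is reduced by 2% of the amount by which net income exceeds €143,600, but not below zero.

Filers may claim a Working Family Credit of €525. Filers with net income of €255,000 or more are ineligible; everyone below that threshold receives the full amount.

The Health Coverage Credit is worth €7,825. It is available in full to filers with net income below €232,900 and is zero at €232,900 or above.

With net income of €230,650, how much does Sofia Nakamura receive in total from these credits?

€10,209

Childcare Subsidy: 2% of the €87,050 excess over €143,600 is €1,741; credit = €3,600 − €1,741 = €1,859.
Working Family Credit: €230,650 is below the €255,000 cutoff, so the full €525 applies.
Health Coverage Credit: €230,650 is below the €232,900 cutoff, so the full €7,825 applies.
Total: €1,859 + €525 + €7,825 = €10,209.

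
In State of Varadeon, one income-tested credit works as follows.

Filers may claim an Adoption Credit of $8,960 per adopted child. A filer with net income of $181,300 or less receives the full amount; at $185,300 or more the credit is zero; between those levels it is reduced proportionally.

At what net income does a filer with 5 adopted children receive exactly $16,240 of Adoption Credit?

$183,850

Full credit = 5 × $8,960 = $44,800.
$16,240 is 16,240/44,800 of the full $44,800, so 28,560/44,800 of the $4,000 range has been used: income = $181,300 + $4,000 × 28,560/44,800 = $183,850.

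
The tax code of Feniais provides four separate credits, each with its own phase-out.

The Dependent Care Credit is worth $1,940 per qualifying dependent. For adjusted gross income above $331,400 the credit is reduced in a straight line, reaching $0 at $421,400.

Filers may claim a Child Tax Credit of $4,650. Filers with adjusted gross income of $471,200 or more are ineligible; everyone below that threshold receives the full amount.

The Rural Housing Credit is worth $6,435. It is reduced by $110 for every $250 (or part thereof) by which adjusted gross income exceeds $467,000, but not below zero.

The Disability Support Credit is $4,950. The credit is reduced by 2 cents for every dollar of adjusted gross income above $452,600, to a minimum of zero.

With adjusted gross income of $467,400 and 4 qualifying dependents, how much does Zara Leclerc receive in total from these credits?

Dependent Care Credit: base = 4 × $1,940 = $7,760. $467,400 is at or above $421,400, so the credit is $0.
Child Tax Credit: $467,400 is below the $471,200 cutoff, so the full $4,650 applies.
Rural Housing Credit: income exceeds $467,000 by $400, which is 2 full-or-partial $250 increments; reduction = 2 × $110 = $220, leaving $6,215.
Disability Support Credit: 2% of the $14,800 excess over $452,600 is $296; credit = $4,950 − $296 = $4,654.
Total: $0 + $4,650 + $6,215 + $4,654 = $15,519.

$15,519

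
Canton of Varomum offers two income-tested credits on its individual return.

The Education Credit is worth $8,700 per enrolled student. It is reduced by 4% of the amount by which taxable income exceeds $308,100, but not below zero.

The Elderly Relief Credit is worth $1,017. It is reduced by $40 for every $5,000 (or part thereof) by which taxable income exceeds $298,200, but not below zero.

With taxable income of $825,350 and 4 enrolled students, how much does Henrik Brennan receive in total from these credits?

Education Credit: base = 4 × $8,700 = $34,800. 4% of the $517,250 excess over $308,100 is $20,690; credit = $34,800 − $20,690 = $14,110.
Elderly Relief Credit: income exceeds $298,200 by $527,150 → 106 increments × $40 = $4,240 ≥ base, so the credit is $0.
Total: $14,110 + $0 = $14,110.

$14,110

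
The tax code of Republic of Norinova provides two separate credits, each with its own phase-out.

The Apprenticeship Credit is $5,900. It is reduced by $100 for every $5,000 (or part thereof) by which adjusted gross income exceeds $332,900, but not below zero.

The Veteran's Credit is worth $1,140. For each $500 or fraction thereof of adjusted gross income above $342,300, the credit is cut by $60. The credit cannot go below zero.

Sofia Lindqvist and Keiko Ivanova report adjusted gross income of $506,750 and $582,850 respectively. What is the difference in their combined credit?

$1,500

Sofia ($506,750): Apprenticeship Credit: income exceeds $332,900 by $173,850, which is 35 full-or-partial $5,000 increments; reduction = 35 × $100 = $3,500, leaving $2,400. Veteran's Credit: income exceeds $342,300 by $164,450 → 329 increments × $60 = $19,740 ≥ base, so the credit is $0. total $2,400 + $0 = $2,400
Keiko ($582,850): Apprenticeship Credit: income exceeds $332,900 by $249,950, which is 50 full-or-partial $5,000 increments; reduction = 50 × $100 = $5,000, leaving $900. Veteran's Credit: income exceeds $342,300 by $240,550 → 482 increments × $60 = $28,920 ≥ base, so the credit is $0. total $900 + $0 = $900
Difference: |$2,400 − $900| = $1,500.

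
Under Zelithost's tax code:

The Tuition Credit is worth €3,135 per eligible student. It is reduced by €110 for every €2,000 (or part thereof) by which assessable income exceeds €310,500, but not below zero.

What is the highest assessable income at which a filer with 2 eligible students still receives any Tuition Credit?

€422,500

Full credit = 2 × €3,135 = €6,270.
After 56 increments the reduction is 56 × €110 = €6,160, leaving €110; one more increment wipes it out. Increment 56 ends at excess 56 × €2,000 = €112,000, so the highest qualifying income is €310,500 + €112,000 = €422,500.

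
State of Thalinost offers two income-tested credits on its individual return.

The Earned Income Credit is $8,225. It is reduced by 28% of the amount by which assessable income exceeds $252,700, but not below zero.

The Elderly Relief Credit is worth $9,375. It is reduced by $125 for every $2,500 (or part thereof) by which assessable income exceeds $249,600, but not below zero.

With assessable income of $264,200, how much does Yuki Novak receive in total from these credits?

Earned Income Credit: 28% of the $11,500 excess over $252,700 is $3,220; credit = $8,225 − $3,220 = $5,005.
Elderly Relief Credit: income exceeds $249,600 by $14,600, which is 6 full-or-partial $2,500 increments; reduction = 6 × $125 = $750, leaving $8,625.
Total: $5,005 + $8,625 = $13,630.

$13,630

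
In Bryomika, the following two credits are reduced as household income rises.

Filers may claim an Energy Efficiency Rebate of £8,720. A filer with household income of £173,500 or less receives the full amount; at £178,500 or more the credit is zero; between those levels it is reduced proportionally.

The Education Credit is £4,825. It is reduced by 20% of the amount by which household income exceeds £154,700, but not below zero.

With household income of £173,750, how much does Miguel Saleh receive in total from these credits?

£9,299

Energy Efficiency Rebate: £173,750 is £250 into a £5,000 phase-out range, leaving 4,750/5,000 of the credit: £8,720 × 4,750/5,000 = £8,284.
Education Credit: 20% of the £19,050 excess over £154,700 is £3,810; credit = £4,825 − £3,810 = £1,015.
Total: £8,284 + £1,015 = £9,299.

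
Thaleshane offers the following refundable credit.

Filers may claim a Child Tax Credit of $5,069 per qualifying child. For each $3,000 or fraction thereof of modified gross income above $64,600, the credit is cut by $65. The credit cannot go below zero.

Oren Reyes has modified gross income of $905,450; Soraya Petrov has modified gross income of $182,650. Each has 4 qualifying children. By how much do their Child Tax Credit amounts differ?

$15,665

Oren ($905,450): Child Tax Credit: base = 4 × $5,069 = $20,276. income exceeds $64,600 by $840,850, which is 281 full-or-partial $3,000 increments; reduction = 281 × $65 = $18,265, leaving $2,011.
Soraya ($182,650): Child Tax Credit: base = 4 × $5,069 = $20,276. income exceeds $64,600 by $118,050, which is 40 full-or-partial $3,000 increments; reduction = 40 × $65 = $2,600, leaving $17,676.
Difference: |$2,011 − $17,676| = $15,665.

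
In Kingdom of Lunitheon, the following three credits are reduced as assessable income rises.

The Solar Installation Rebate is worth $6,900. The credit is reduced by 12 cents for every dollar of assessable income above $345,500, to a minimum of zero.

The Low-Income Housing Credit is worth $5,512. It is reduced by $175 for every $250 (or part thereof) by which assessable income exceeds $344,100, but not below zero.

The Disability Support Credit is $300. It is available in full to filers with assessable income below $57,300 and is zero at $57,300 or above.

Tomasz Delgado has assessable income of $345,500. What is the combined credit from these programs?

$11,362

Solar Installation Rebate: $345,500 is at or below the $345,500 threshold, so the full $6,900 applies.
Low-Income Housing Credit: income exceeds $344,100 by $1,400, which is 6 full-or-partial $250 increments; reduction = 6 × $175 = $1,050, leaving $4,462.
Disability Support Credit: $345,500 meets or exceeds the $57,300 cutoff, so the credit is $0.
Total: $6,900 + $4,462 + $0 = $11,362.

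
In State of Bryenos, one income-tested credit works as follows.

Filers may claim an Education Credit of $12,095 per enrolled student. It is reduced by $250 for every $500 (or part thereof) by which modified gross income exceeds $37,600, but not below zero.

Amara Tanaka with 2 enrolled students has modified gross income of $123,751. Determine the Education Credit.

Education Credit: base = 2 × $12,095 = $24,190. income exceeds $37,600 by $86,151 → 173 increments × $250 = $43,250 ≥ base, so the credit is $0.

$0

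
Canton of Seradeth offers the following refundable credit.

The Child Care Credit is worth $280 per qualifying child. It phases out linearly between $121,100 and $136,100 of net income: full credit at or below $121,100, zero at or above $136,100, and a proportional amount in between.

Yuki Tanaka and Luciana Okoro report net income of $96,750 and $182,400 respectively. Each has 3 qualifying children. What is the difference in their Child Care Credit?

Yuki ($96,750): Child Care Credit: base = 3 × $280 = $840. $96,750 is at or below the $121,100 threshold, so the full $840 applies.
Luciana ($182,400): Child Care Credit: base = 3 × $280 = $840. $182,400 is at or above $136,100, so the credit is $0.
Difference: |$840 − $0| = $840.

$840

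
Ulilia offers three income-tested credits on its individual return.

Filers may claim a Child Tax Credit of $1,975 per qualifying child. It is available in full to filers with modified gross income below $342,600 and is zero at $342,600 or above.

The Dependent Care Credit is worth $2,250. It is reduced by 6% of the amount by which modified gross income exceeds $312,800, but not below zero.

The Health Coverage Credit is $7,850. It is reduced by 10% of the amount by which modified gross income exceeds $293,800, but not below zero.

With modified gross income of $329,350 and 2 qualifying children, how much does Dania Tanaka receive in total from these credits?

Child Tax Credit: base = 2 × $1,975 = $3,950. $329,350 is below the $342,600 cutoff, so the full $3,950 applies.
Dependent Care Credit: 6% of the $16,550 excess over $312,800 is $993; credit = $2,250 − $993 = $1,257.
Health Coverage Credit: 10% of the $35,550 excess over $293,800 is $3,555; credit = $7,850 − $3,555 = $4,295.
Total: $3,950 + $1,257 + $4,295 = $9,502.

$9,502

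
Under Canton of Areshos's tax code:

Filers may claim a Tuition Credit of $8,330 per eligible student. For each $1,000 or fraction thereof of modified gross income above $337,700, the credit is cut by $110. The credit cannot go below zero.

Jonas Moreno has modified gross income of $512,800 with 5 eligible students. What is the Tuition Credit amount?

Tuition Credit: base = 5 × $8,330 = $41,650. income exceeds $337,700 by $175,100, which is 176 full-or-partial $1,000 increments; reduction = 176 × $110 = $19,360, leaving $22,290.

$22,290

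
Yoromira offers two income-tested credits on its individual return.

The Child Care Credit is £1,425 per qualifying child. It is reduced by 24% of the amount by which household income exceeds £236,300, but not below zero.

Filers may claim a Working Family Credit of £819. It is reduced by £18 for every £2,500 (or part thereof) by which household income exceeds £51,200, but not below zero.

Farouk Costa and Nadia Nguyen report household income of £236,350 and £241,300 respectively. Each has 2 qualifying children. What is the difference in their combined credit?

£1,188

Farouk (£236,350): Child Care Credit: base = 2 × £1,425 = £2,850. 24% of the £50 excess over £236,300 is £12; credit = £2,850 − £12 = £2,838. Working Family Credit: income exceeds £51,200 by £185,150 → 75 increments × £18 = £1,350 ≥ base, so the credit is £0. total £2,838 + £0 = £2,838
Nadia (£241,300): Child Care Credit: base = 2 × £1,425 = £2,850. 24% of the £5,000 excess over £236,300 is £1,200; credit = £2,850 − £1,200 = £1,650. Working Family Credit: income exceeds £51,200 by £190,100 → 77 increments × £18 = £1,386 ≥ base, so the credit is £0. total £1,650 + £0 = £1,650
Difference: |£2,838 − £1,650| = £1,188.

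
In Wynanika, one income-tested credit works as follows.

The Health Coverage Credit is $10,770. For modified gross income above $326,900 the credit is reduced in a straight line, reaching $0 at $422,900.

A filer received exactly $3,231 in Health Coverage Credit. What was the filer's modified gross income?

$394,100

$3,231 is 3,231/10,770 of the full $10,770, so 7,539/10,770 of the $96,000 range has been used: income = $326,900 + $96,000 × 7,539/10,770 = $394,100.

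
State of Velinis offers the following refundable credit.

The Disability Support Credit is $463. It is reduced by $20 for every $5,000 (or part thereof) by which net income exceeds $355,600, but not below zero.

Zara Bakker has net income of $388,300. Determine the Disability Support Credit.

Disability Support Credit: income exceeds $355,600 by $32,700, which is 7 full-or-partial $5,000 increments; reduction = 7 × $20 = $140, leaving $323.

$323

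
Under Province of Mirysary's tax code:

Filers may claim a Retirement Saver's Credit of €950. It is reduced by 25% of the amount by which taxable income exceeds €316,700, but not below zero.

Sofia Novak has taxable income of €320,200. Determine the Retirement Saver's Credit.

€75

Retirement Saver's Credit: 25% of the €3,500 excess over €316,700 is €875; credit = €950 − €875 = €75.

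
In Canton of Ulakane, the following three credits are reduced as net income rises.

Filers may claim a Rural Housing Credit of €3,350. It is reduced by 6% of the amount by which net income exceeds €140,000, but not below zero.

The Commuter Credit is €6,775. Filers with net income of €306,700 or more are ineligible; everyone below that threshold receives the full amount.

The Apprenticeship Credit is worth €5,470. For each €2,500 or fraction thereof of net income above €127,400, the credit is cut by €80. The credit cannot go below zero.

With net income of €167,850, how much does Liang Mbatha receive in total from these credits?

€12,564

Rural Housing Credit: 6% of the €27,850 excess over €140,000 is €1,671; credit = €3,350 − €1,671 = €1,679.
Commuter Credit: €167,850 is below the €306,700 cutoff, so the full €6,775 applies.
Apprenticeship Credit: income exceeds €127,400 by €40,450, which is 17 full-or-partial €2,500 increments; reduction = 17 × €80 = €1,360, leaving €4,110.
Total: €1,679 + €6,775 + €4,110 = €12,564.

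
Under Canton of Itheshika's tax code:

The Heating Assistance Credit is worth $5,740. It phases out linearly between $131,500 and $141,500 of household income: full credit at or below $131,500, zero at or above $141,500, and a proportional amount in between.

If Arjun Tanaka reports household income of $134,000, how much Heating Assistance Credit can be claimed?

Heating Assistance Credit: $134,000 is $2,500 into a $10,000 phase-out range, leaving 7,500/10,000 of the credit: $5,740 × 7,500/10,000 = $4,305.

$4,305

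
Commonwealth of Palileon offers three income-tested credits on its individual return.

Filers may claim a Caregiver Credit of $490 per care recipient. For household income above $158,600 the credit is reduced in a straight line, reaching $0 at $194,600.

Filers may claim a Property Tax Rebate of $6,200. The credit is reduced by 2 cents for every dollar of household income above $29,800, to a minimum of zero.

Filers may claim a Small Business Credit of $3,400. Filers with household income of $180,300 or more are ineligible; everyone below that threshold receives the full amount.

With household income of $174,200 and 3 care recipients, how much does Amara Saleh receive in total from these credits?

Caregiver Credit: base = 3 × $490 = $1,470. $174,200 is $15,600 into a $36,000 phase-out range, leaving 20,400/36,000 of the credit: $1,470 × 20,400/36,000 = $833.
Property Tax Rebate: 2% of the $144,400 excess over $29,800 is $2,888; credit = $6,200 − $2,888 = $3,312.
Small Business Credit: $174,200 is below the $180,300 cutoff, so the full $3,400 applies.
Total: $833 + $3,312 + $3,400 = $7,545.

$7,545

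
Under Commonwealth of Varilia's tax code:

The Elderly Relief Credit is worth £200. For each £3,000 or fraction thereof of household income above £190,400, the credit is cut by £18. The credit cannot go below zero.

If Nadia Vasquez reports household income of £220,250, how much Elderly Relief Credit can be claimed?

£20

Elderly Relief Credit: income exceeds £190,400 by £29,850, which is 10 full-or-partial £3,000 increments; reduction = 10 × £18 = £180, leaving £20.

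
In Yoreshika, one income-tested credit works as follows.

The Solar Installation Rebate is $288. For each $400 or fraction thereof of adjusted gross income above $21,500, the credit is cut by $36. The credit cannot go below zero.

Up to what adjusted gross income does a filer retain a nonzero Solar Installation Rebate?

$24,300

After 7 increments the reduction is 7 × $36 = $252, leaving $36; one more increment wipes it out. Increment 7 ends at excess 7 × $400 = $2,800, so the highest qualifying income is $21,500 + $2,800 = $24,300.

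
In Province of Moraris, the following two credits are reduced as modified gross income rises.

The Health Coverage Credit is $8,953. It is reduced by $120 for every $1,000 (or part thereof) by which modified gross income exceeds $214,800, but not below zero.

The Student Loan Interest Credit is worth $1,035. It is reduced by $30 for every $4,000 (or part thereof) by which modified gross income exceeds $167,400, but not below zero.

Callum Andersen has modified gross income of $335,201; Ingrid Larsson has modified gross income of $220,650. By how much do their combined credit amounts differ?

Callum ($335,201): Health Coverage Credit: income exceeds $214,800 by $120,401 → 121 increments × $120 = $14,520 ≥ base, so the credit is $0. Student Loan Interest Credit: income exceeds $167,400 by $167,801 → 42 increments × $30 = $1,260 ≥ base, so the credit is $0. total $0 + $0 = $0
Ingrid ($220,650): Health Coverage Credit: income exceeds $214,800 by $5,850, which is 6 full-or-partial $1,000 increments; reduction = 6 × $120 = $720, leaving $8,233. Student Loan Interest Credit: income exceeds $167,400 by $53,250, which is 14 full-or-partial $4,000 increments; reduction = 14 × $30 = $420, leaving $615. total $8,233 + $615 = $8,848
Difference: |$0 − $8,848| = $8,848.

$8,848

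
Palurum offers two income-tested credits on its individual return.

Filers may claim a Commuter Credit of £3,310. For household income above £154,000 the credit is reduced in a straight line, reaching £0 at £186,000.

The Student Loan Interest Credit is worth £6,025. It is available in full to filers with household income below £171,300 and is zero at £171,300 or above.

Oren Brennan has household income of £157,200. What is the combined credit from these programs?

£9,004

Commuter Credit: £157,200 is £3,200 into a £32,000 phase-out range, leaving 28,800/32,000 of the credit: £3,310 × 28,800/32,000 = £2,979.
Student Loan Interest Credit: £157,200 is below the £171,300 cutoff, so the full £6,025 applies.
Total: £2,979 + £6,025 = £9,004.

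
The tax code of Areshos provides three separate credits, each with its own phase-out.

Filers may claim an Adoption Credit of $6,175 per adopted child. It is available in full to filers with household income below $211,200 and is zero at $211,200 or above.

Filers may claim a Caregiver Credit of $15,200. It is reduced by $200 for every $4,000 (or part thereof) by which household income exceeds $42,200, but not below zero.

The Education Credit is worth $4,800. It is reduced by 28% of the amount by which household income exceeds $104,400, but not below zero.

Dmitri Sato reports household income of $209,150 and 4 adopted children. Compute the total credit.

Adoption Credit: base = 4 × $6,175 = $24,700. $209,150 is below the $211,200 cutoff, so the full $24,700 applies.
Caregiver Credit: income exceeds $42,200 by $166,950, which is 42 full-or-partial $4,000 increments; reduction = 42 × $200 = $8,400, leaving $6,800.
Education Credit: 28% of the $104,750 excess over $104,400 is $29,330 ≥ base, so the credit is $0.
Total: $24,700 + $6,800 + $0 = $31,500.

$31,500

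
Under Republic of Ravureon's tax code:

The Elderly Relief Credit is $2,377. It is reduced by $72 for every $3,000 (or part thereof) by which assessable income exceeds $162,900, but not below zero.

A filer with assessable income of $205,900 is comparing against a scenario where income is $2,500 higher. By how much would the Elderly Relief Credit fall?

At $205,900 — income exceeds $162,900 by $43,000, which is 15 full-or-partial $3,000 increments; reduction = 15 × $72 = $1,080, leaving $1,297.
At $208,400 — income exceeds $162,900 by $45,500, which is 16 full-or-partial $3,000 increments; reduction = 16 × $72 = $1,152, leaving $1,225.
Lost: $1,297 − $1,225 = $72.

$72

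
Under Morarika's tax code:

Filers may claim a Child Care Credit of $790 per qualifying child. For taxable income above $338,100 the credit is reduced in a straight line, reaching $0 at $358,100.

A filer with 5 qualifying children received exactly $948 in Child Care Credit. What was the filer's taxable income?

$353,300

Full credit = 5 × $790 = $3,950.
$948 is 948/3,950 of the full $3,950, so 3,002/3,950 of the $20,000 range has been used: income = $338,100 + $20,000 × 3,002/3,950 = $353,300.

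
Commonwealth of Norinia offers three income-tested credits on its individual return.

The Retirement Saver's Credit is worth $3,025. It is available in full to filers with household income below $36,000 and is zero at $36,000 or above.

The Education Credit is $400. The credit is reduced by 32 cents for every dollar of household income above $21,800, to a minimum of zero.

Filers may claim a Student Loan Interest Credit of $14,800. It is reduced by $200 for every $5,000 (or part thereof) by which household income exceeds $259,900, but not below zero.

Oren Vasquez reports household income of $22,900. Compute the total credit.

$17,873

Retirement Saver's Credit: $22,900 is below the $36,000 cutoff, so the full $3,025 applies.
Education Credit: 32% of the $1,100 excess over $21,800 is $352; credit = $400 − $352 = $48.
Student Loan Interest Credit: $22,900 is at or below the $259,900 threshold, so the full $14,800 applies.
Total: $3,025 + $48 + $14,800 = $17,873.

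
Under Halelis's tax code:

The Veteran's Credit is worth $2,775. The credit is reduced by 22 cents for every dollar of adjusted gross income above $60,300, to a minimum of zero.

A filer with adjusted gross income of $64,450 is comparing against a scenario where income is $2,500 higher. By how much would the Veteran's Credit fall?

$550

At $64,450 — 22% of the $4,150 excess over $60,300 is $913; credit = $2,775 − $913 = $1,862.
At $66,950 — 22% of the $6,650 excess over $60,300 is $1,463; credit = $2,775 − $1,463 = $1,312.
Lost: $1,862 − $1,312 = $550.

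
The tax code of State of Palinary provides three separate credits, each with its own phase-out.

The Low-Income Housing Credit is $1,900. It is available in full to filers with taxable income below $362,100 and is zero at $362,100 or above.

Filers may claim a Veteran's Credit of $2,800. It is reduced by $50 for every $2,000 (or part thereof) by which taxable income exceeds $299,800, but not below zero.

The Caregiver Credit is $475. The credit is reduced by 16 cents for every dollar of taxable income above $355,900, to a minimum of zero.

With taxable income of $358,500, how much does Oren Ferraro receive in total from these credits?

Low-Income Housing Credit: $358,500 is below the $362,100 cutoff, so the full $1,900 applies.
Veteran's Credit: income exceeds $299,800 by $58,700, which is 30 full-or-partial $2,000 increments; reduction = 30 × $50 = $1,500, leaving $1,300.
Caregiver Credit: 16% of the $2,600 excess over $355,900 is $416; credit = $475 − $416 = $59.
Total: $1,900 + $1,300 + $59 = $3,259.

$3,259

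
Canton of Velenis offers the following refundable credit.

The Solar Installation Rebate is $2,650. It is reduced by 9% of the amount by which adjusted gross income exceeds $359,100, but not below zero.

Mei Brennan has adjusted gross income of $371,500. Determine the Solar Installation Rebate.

$1,534

Solar Installation Rebate: 9% of the $12,400 excess over $359,100 is $1,116; credit = $2,650 − $1,116 = $1,534.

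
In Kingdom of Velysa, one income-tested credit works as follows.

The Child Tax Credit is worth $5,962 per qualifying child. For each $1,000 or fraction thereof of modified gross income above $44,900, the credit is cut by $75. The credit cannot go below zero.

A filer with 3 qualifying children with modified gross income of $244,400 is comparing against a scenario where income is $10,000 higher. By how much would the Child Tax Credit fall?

$750

At $244,400 — base = 3 × $5,962 = $17,886. income exceeds $44,900 by $199,500, which is 200 full-or-partial $1,000 increments; reduction = 200 × $75 = $15,000, leaving $2,886.
At $254,400 — base = 3 × $5,962 = $17,886. income exceeds $44,900 by $209,500, which is 210 full-or-partial $1,000 increments; reduction = 210 × $75 = $15,750, leaving $2,136.
Lost: $2,886 − $2,136 = $750.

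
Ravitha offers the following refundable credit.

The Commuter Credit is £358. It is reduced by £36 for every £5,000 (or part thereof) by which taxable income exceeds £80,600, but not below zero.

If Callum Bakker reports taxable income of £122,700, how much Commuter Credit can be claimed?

Commuter Credit: income exceeds £80,600 by £42,100, which is 9 full-or-partial £5,000 increments; reduction = 9 × £36 = £324, leaving £34.

£34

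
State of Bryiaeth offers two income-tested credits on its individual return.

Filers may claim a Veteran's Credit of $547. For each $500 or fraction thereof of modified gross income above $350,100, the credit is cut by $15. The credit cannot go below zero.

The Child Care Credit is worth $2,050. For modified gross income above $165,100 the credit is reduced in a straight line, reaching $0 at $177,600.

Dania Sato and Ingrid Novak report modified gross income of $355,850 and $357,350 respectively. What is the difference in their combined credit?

Dania ($355,850): Veteran's Credit: income exceeds $350,100 by $5,750, which is 12 full-or-partial $500 increments; reduction = 12 × $15 = $180, leaving $367. Child Care Credit: $355,850 is at or above $177,600, so the credit is $0. total $367 + $0 = $367
Ingrid ($357,350): Veteran's Credit: income exceeds $350,100 by $7,250, which is 15 full-or-partial $500 increments; reduction = 15 × $15 = $225, leaving $322. Child Care Credit: $357,350 is at or above $177,600, so the credit is $0. total $322 + $0 = $322
Difference: |$367 − $322| = $45.

$45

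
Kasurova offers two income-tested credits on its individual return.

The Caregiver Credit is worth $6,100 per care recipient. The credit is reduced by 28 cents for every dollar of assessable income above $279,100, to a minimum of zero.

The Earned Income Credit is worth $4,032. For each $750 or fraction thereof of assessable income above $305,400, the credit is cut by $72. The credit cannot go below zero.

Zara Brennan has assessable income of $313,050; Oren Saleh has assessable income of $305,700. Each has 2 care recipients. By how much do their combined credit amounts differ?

Zara ($313,050): Caregiver Credit: base = 2 × $6,100 = $12,200. 28% of the $33,950 excess over $279,100 is $9,506; credit = $12,200 − $9,506 = $2,694. Earned Income Credit: income exceeds $305,400 by $7,650, which is 11 full-or-partial $750 increments; reduction = 11 × $72 = $792, leaving $3,240. total $2,694 + $3,240 = $5,934
Oren ($305,700): Caregiver Credit: base = 2 × $6,100 = $12,200. 28% of the $26,600 excess over $279,100 is $7,448; credit = $12,200 − $7,448 = $4,752. Earned Income Credit: income exceeds $305,400 by $300, which is 1 full-or-partial $750 increment; reduction = 1 × $72 = $72, leaving $3,960. total $4,752 + $3,960 = $8,712
Difference: |$5,934 − $8,712| = $2,778.

$2,778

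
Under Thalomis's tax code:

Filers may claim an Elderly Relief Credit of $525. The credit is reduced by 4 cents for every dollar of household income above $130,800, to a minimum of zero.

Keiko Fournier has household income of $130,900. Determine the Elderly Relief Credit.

$521

Elderly Relief Credit: 4% of the $100 excess over $130,800 is $4; credit = $525 − $4 = $521.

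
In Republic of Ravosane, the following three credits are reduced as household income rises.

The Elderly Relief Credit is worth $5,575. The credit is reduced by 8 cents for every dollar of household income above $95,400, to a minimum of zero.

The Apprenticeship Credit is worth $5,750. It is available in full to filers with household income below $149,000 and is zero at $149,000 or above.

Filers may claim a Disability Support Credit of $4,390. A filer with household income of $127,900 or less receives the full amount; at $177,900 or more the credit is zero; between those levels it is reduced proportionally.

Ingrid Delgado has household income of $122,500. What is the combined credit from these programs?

$13,547

Elderly Relief Credit: 8% of the $27,100 excess over $95,400 is $2,168; credit = $5,575 − $2,168 = $3,407.
Apprenticeship Credit: $122,500 is below the $149,000 cutoff, so the full $5,750 applies.
Disability Support Credit: $122,500 is at or below the $127,900 threshold, so the full $4,390 applies.
Total: $3,407 + $5,750 + $4,390 = $13,547.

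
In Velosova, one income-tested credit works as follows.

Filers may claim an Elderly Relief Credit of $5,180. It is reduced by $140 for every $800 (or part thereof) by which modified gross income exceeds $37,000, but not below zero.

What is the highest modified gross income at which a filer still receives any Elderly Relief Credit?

$65,800

After 36 increments the reduction is 36 × $140 = $5,040, leaving $140; one more increment wipes it out. Increment 36 ends at excess 36 × $800 = $28,800, so the highest qualifying income is $37,000 + $28,800 = $65,800.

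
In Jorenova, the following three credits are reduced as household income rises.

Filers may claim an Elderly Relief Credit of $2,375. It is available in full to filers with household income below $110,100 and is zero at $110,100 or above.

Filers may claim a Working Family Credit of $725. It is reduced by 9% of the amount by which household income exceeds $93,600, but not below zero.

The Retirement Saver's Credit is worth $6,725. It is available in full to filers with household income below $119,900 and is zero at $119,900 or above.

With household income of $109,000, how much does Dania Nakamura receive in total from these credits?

Elderly Relief Credit: $109,000 is below the $110,100 cutoff, so the full $2,375 applies.
Working Family Credit: 9% of the $15,400 excess over $93,600 is $1,386 ≥ base, so the credit is $0.
Retirement Saver's Credit: $109,000 is below the $119,900 cutoff, so the full $6,725 applies.
Total: $2,375 + $0 + $6,725 = $9,100.

$9,100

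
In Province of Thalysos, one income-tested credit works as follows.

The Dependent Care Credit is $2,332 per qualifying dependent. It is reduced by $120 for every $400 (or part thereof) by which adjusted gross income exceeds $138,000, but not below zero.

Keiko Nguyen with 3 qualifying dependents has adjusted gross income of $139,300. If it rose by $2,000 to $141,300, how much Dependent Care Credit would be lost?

$600

At $139,300 — base = 3 × $2,332 = $6,996. income exceeds $138,000 by $1,300, which is 4 full-or-partial $400 increments; reduction = 4 × $120 = $480, leaving $6,516.
At $141,300 — base = 3 × $2,332 = $6,996. income exceeds $138,000 by $3,300, which is 9 full-or-partial $400 increments; reduction = 9 × $120 = $1,080, leaving $5,916.
Lost: $6,516 − $5,916 = $600.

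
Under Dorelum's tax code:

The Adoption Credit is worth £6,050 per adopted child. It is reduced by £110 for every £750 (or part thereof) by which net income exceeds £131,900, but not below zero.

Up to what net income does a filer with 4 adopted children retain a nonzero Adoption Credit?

Full credit = 4 × £6,050 = £24,200.
After 219 increments the reduction is 219 × £110 = £24,090, leaving £110; one more increment wipes it out. Increment 219 ends at excess 219 × £750 = £164,250, so the highest qualifying income is £131,900 + £164,250 = £296,150.

£296,150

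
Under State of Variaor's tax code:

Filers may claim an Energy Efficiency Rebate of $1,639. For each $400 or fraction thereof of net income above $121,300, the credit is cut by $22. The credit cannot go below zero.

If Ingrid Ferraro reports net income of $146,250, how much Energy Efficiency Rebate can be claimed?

$253

Energy Efficiency Rebate: income exceeds $121,300 by $24,950, which is 63 full-or-partial $400 increments; reduction = 63 × $22 = $1,386, leaving $253.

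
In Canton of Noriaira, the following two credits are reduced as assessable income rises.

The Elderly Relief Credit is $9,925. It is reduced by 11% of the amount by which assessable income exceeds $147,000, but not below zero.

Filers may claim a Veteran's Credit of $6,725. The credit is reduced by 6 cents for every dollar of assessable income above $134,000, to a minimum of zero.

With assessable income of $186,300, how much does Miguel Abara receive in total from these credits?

Elderly Relief Credit: 11% of the $39,300 excess over $147,000 is $4,323; credit = $9,925 − $4,323 = $5,602.
Veteran's Credit: 6% of the $52,300 excess over $134,000 is $3,138; credit = $6,725 − $3,138 = $3,587.
Total: $5,602 + $3,587 = $9,189.

$9,189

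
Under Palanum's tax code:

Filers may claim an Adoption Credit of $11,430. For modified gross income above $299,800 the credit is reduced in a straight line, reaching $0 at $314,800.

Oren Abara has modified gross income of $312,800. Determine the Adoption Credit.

Adoption Credit: $312,800 is $13,000 into a $15,000 phase-out range, leaving 2,000/15,000 of the credit: $11,430 × 2,000/15,000 = $1,524.

$1,524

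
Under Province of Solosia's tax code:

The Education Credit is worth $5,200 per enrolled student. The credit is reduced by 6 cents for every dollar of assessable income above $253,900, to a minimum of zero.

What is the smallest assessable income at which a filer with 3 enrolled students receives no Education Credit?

$513,900

Full credit = 3 × $5,200 = $15,600.
The credit falls by 6% of each dollar above $253,900, so it reaches zero when the excess is $15,600 / 6% = $260,000: income = $253,900 + $260,000 = $513,900.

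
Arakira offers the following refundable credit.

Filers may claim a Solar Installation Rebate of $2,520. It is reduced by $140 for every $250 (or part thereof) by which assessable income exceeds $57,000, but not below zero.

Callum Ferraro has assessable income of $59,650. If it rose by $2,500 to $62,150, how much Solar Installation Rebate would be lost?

$980

At $59,650 — income exceeds $57,000 by $2,650, which is 11 full-or-partial $250 increments; reduction = 11 × $140 = $1,540, leaving $980.
At $62,150 — income exceeds $57,000 by $5,150 → 21 increments × $140 = $2,940 ≥ base, so the credit is $0.
Lost: $980 − $0 = $980.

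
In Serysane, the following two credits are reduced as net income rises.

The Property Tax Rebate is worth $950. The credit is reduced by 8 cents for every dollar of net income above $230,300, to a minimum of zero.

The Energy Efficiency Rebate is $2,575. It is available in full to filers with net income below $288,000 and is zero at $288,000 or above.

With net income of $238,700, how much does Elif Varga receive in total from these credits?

$2,853

Property Tax Rebate: 8% of the $8,400 excess over $230,300 is $672; credit = $950 − $672 = $278.
Energy Efficiency Rebate: $238,700 is below the $288,000 cutoff, so the full $2,575 applies.
Total: $278 + $2,575 = $2,853.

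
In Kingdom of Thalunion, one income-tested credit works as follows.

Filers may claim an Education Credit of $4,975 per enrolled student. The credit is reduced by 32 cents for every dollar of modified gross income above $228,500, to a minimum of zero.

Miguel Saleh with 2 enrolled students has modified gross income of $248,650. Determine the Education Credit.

$3,502

Education Credit: base = 2 × $4,975 = $9,950. 32% of the $20,150 excess over $228,500 is $6,448; credit = $9,950 − $6,448 = $3,502.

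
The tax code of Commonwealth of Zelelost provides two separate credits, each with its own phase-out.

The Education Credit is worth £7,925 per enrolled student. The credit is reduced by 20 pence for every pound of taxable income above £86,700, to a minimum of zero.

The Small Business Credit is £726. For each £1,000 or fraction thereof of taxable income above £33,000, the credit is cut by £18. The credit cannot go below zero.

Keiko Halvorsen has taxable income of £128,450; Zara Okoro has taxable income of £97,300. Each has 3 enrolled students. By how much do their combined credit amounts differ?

£6,230

Keiko (£128,450): Education Credit: base = 3 × £7,925 = £23,775. 20% of the £41,750 excess over £86,700 is £8,350; credit = £23,775 − £8,350 = £15,425. Small Business Credit: income exceeds £33,000 by £95,450 → 96 increments × £18 = £1,728 ≥ base, so the credit is £0. total £15,425 + £0 = £15,425
Zara (£97,300): Education Credit: base = 3 × £7,925 = £23,775. 20% of the £10,600 excess over £86,700 is £2,120; credit = £23,775 − £2,120 = £21,655. Small Business Credit: income exceeds £33,000 by £64,300 → 65 increments × £18 = £1,170 ≥ base, so the credit is £0. total £21,655 + £0 = £21,655
Difference: |£15,425 − £21,655| = £6,230.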